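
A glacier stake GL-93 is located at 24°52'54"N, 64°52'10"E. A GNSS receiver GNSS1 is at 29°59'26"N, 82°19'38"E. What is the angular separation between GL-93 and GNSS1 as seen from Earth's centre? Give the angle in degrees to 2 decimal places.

16.29°

GL-93: φ = +24.88167°, λ = +64.86944°
GNSS1: φ = +29.99056°, λ = +82.32722°
Δφ = 5.1089°,  Δλ = 17.4578°
a = sin²(Δφ/2) + cos φ₁ cos φ₂ sin²(Δλ/2) = 0.020082
c = 2·arcsin(√a) = 0.284380 rad = 16.2937°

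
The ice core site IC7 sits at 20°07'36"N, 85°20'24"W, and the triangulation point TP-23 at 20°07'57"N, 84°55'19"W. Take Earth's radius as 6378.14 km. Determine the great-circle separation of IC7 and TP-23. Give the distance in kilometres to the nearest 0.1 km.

IC7: φ = +20.12667°, λ = -85.34000°
TP-23: φ = +20.13250°, λ = -84.92194°
Δφ = 0.0058°,  Δλ = 0.4181°
a = sin²(Δφ/2) + cos φ₁ cos φ₂ sin²(Δλ/2) = 0.000012
c = 2·arcsin(√a) = 0.006852 rad = 0.3926°
d = R·c = 6378.14 × 0.006852 = 43.7 km

43.7 km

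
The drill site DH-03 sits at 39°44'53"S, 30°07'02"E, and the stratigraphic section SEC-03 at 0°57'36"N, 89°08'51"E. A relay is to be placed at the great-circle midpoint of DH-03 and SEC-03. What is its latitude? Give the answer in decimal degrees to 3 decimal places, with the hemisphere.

DH-03: φ = -39.74806°, λ = +30.11722°
SEC-03: φ = +0.96000°, λ = +89.14750°
Bx = cos φ₂ cos Δλ = 0.514513,  By = cos φ₂ sin Δλ = 0.857319
φₘ = atan2(sin φ₁ + sin φ₂, √((cos φ₁ + Bx)² + By²)) = -21.97091°
λₘ = λ₁ + atan2(By, cos φ₁ + Bx) = 63.86087°

21.971°S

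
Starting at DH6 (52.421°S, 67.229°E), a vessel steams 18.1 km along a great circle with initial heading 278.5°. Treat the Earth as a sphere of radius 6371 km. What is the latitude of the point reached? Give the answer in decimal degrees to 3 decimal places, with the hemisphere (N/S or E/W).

δ = d/R = 18.1/6371 = 0.002841 rad
φ₂ = arcsin(sin φ₁ cos δ + cos φ₁ sin δ cos θ)
   = arcsin(-0.79251·1.00000 + 0.60985·0.00284·0.14781) = -52.39665°
λ₂ = λ₁ + atan2(sin θ sin δ cos φ₁, cos δ − sin φ₁ sin φ₂) = 66.96517°

52.397°S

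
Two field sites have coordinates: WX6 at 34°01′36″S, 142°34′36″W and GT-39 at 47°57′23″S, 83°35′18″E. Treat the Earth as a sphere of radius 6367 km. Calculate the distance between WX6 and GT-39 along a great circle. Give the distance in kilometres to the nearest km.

WX6: φ = -34.02667°, λ = -142.57667°
GT-39: φ = -47.95639°, λ = +83.58833°
Δφ = -13.9297°,  Δλ = -133.8350°
a = sin²(Δφ/2) + cos φ₁ cos φ₂ sin²(Δλ/2) = 0.484421
c = 2·arcsin(√a) = 1.539632 rad = 88.2144°
d = R·c = 6367 × 1.539632 = 9802.8 km

9803 km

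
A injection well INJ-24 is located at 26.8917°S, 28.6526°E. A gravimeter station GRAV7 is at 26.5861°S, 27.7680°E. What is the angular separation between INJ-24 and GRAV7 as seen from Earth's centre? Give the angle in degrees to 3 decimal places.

0.847°

Δφ = 0.3056°,  Δλ = -0.8846°
a = sin²(Δφ/2) + cos φ₁ cos φ₂ sin²(Δλ/2) = 0.000055
c = 2·arcsin(√a) = 0.014784 rad = 0.8471°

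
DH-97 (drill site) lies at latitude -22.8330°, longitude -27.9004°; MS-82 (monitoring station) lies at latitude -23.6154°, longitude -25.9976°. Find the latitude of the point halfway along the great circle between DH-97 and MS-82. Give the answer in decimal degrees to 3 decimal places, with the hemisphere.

Bx = cos φ₂ cos Δλ = 0.915750,  By = cos φ₂ sin Δλ = 0.030423
φₘ = atan2(sin φ₁ + sin φ₂, √((cos φ₁ + Bx)² + By²)) = -23.22706°
λₘ = λ₁ + atan2(By, cos φ₁ + Bx) = -26.95179°

23.227°S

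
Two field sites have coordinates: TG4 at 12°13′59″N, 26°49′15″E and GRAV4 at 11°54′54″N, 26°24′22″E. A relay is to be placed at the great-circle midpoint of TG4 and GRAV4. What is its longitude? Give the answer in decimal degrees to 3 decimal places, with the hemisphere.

TG4: φ = +12.23306°, λ = +26.82083°
GRAV4: φ = +11.91500°, λ = +26.40611°
Bx = cos φ₂ cos Δλ = 0.978429,  By = cos φ₂ sin Δλ = -0.007082
φₘ = atan2(sin φ₁ + sin φ₂, √((cos φ₁ + Bx)² + By²)) = 12.07410°
λₘ = λ₁ + atan2(By, cos φ₁ + Bx) = 26.61335°

26.613°E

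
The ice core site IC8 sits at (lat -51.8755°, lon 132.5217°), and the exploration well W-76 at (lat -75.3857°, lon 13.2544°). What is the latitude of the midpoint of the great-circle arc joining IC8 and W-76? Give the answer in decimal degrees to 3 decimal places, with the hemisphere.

Bx = cos φ₂ cos Δλ = -0.123351,  By = cos φ₂ sin Δλ = -0.220103
φₘ = atan2(sin φ₁ + sin φ₂, √((cos φ₁ + Bx)² + By²)) = -72.86610°
λₘ = λ₁ + atan2(By, cos φ₁ + Bx) = 108.50713°

72.866°S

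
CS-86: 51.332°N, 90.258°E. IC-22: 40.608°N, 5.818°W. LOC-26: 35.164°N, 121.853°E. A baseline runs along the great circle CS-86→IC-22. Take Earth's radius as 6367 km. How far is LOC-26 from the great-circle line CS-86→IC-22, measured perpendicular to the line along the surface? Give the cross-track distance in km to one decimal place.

446.3 km

δ₁₃ = central angle CS-86→LOC-26 = 0.484866 rad  (haversine)
θ₁₃ = bearing CS-86→LOC-26 = 113.231°,  θ₁₂ = bearing CS-86→IC-22 = 301.874°
dₓₜ = R·arcsin(sin δ₁₃ · sin(θ₁₃ − θ₁₂)) = 6367·arcsin(0.46609·sin(-188.643°)) = 446.333 km
|dₓₜ| = 446.333 km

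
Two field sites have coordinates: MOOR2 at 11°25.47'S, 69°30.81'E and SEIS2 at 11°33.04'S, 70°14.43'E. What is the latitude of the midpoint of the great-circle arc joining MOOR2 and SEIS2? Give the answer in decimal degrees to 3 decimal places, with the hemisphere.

MOOR2: φ = -11.42450°, λ = +69.51350°
SEIS2: φ = -11.55067°, λ = +70.24050°
Bx = cos φ₂ cos Δλ = 0.979669,  By = cos φ₂ sin Δλ = 0.012431
φₘ = atan2(sin φ₁ + sin φ₂, √((cos φ₁ + Bx)² + By²)) = -11.48781°
λₘ = λ₁ + atan2(By, cos φ₁ + Bx) = 69.87692°

11.488°S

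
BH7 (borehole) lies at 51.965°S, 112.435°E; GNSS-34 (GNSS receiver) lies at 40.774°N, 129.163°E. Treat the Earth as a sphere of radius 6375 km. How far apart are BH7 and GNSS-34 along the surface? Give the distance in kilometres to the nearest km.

10445 km

Δφ = 92.7390°,  Δλ = 16.7280°
a = sin²(Δφ/2) + cos φ₁ cos φ₂ sin²(Δλ/2) = 0.533766
c = 2·arcsin(√a) = 1.638380 rad = 93.8722°
d = R·c = 6375 × 1.638380 = 10444.7 km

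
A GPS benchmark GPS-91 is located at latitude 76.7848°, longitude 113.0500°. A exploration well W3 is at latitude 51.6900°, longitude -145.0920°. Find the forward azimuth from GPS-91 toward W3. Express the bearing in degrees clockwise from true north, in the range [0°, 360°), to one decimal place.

Δλ = 101.8580°
y = sin Δλ · cos φ₂ = 0.606687
x = cos φ₁ sin φ₂ − sin φ₁ cos φ₂ cos Δλ = 0.303394
θ = atan2(y, x) = 63.4312° → 63.4312° (mod 360°)

63.4°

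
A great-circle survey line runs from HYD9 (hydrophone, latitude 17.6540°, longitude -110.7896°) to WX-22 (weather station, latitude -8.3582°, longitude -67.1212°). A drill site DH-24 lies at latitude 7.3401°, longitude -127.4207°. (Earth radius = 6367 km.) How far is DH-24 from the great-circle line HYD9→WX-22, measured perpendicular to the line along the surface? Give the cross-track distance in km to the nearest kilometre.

1798 km

δ₁₃ = central angle HYD9→DH-24 = 0.335318 rad  (haversine)
θ₁₃ = bearing HYD9→DH-24 = 239.612°,  θ₁₂ = bearing HYD9→WX-22 = 117.495°
dₓₜ = R·arcsin(sin δ₁₃ · sin(θ₁₃ − θ₁₂)) = 6367·arcsin(0.32907·sin(122.117°)) = 1798.359 km
|dₓₜ| = 1798.359 km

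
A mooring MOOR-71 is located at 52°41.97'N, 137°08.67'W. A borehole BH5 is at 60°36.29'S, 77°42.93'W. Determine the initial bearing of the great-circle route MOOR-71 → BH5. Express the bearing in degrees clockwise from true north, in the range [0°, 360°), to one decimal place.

149.8°

MOOR-71: φ = +52.69950°, λ = -137.14450°
BH5: φ = -60.60483°, λ = -77.71550°
Δλ = 59.4290°
y = sin Δλ · cos φ₂ = 0.422605
x = cos φ₁ sin φ₂ − sin φ₁ cos φ₂ cos Δλ = -0.726557
θ = atan2(y, x) = 149.8154° → 149.8154° (mod 360°)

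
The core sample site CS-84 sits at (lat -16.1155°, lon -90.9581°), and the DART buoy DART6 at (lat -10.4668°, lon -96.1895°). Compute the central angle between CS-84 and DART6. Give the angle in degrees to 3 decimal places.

7.603°

Δφ = 5.6487°,  Δλ = -5.2314°
a = sin²(Δφ/2) + cos φ₁ cos φ₂ sin²(Δλ/2) = 0.004396
c = 2·arcsin(√a) = 0.132695 rad = 7.6029°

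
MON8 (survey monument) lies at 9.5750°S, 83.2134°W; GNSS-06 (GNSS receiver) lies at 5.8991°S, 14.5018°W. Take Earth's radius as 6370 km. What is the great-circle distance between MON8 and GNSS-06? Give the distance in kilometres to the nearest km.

Δφ = 3.6759°,  Δλ = 68.7116°
a = sin²(Δφ/2) + cos φ₁ cos φ₂ sin²(Δλ/2) = 0.313398
c = 2·arcsin(√a) = 1.188336 rad = 68.0866°
d = R·c = 6370 × 1.188336 = 7569.7 km

7570 km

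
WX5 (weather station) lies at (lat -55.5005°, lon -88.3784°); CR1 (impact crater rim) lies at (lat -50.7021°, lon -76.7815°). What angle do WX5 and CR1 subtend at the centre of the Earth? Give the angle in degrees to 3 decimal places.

8.439°

Δφ = 4.7984°,  Δλ = 11.5969°
a = sin²(Δφ/2) + cos φ₁ cos φ₂ sin²(Δλ/2) = 0.005414
c = 2·arcsin(√a) = 0.147292 rad = 8.4392°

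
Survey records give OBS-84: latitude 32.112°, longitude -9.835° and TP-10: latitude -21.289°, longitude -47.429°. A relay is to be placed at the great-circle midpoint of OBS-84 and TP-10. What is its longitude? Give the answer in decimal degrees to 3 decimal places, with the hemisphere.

29.561°W

Bx = cos φ₂ cos Δλ = 0.738284,  By = cos φ₂ sin Δλ = -0.568432
φₘ = atan2(sin φ₁ + sin φ₂, √((cos φ₁ + Bx)² + By²)) = 5.71367°
λₘ = λ₁ + atan2(By, cos φ₁ + Bx) = -29.56109°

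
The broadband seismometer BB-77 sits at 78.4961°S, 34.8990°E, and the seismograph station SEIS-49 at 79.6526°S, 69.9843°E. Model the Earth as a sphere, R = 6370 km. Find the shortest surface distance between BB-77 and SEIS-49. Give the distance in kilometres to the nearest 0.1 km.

738.5 km

Δφ = -1.1565°,  Δλ = 35.0853°
a = sin²(Δφ/2) + cos φ₁ cos φ₂ sin²(Δλ/2) = 0.003356
c = 2·arcsin(√a) = 0.115932 rad = 6.6424°
d = R·c = 6370 × 0.115932 = 738.5 km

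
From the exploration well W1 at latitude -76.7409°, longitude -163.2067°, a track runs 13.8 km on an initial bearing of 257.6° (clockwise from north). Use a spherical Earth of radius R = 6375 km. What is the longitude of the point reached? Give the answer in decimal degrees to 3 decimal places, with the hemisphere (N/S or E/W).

δ = d/R = 13.8/6375 = 0.002165 rad
φ₂ = arcsin(sin φ₁ cos δ + cos φ₁ sin δ cos θ)
   = arcsin(-0.97334·1.00000 + 0.22935·0.00216·-0.21474) = -76.76699°
λ₂ = λ₁ + atan2(sin θ sin δ cos φ₁, cos δ − sin φ₁ sin φ₂) = -163.73589°

163.736°W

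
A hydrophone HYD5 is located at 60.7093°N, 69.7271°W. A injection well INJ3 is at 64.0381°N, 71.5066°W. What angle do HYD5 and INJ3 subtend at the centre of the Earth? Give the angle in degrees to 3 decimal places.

3.429°

Δφ = 3.3288°,  Δλ = -1.7795°
a = sin²(Δφ/2) + cos φ₁ cos φ₂ sin²(Δλ/2) = 0.000895
c = 2·arcsin(√a) = 0.059851 rad = 3.4292°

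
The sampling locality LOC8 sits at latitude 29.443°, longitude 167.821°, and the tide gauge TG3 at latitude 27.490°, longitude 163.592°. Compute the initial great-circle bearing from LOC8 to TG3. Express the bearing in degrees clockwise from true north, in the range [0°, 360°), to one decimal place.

Δλ = -4.2290°
y = sin Δλ · cos φ₂ = -0.065417
x = cos φ₁ sin φ₂ − sin φ₁ cos φ₂ cos Δλ = -0.032892
θ = atan2(y, x) = -116.6939° → 243.3061° (mod 360°)

243.3°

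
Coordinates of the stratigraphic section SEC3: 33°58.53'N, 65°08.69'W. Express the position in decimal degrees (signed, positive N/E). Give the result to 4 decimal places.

+33.9755°, -65.1448°

lat: 33.9755° N → +33.9755°
lon: 65.1448° W → -65.1448°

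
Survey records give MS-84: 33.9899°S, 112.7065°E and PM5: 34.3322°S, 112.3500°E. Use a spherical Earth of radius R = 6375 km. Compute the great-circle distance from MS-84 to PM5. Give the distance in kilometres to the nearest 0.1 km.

Δφ = -0.3423°,  Δλ = -0.3565°
a = sin²(Δφ/2) + cos φ₁ cos φ₂ sin²(Δλ/2) = 0.000016
c = 2·arcsin(√a) = 0.007887 rad = 0.4519°
d = R·c = 6375 × 0.007887 = 50.3 km

50.3 km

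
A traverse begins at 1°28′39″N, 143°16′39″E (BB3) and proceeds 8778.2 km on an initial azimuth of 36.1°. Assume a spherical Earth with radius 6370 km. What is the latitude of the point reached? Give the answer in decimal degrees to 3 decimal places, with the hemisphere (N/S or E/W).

BB3: φ = +1.47750°, λ = +143.27750°
δ = d/R = 8778.2/6370 = 1.378053 rad
φ₂ = arcsin(sin φ₁ cos δ + cos φ₁ sin δ cos θ)
   = arcsin(0.02578·0.19155 + 0.99967·0.98148·0.80799) = 52.91134°
λ₂ = λ₁ + atan2(sin θ sin δ cos φ₁, cos δ − sin φ₁ sin φ₂) = -143.19920°

52.911°N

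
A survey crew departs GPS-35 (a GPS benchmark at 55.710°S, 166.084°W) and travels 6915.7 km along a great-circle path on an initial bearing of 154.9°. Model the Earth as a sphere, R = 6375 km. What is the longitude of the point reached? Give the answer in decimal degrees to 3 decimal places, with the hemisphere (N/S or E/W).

29.357°W

δ = d/R = 6915.7/6375 = 1.084816 rad
φ₂ = arcsin(sin φ₁ cos δ + cos φ₁ sin δ cos θ)
   = arcsin(-0.82620·0.46708 + 0.56338·0.88422·-0.90557) = -56.82543°
λ₂ = λ₁ + atan2(sin θ sin δ cos φ₁, cos δ − sin φ₁ sin φ₂) = -29.35672°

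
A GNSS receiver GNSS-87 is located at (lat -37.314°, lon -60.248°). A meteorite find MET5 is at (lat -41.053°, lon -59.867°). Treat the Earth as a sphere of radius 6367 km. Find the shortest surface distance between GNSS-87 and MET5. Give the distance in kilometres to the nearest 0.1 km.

Δφ = -3.7390°,  Δλ = 0.3810°
a = sin²(Δφ/2) + cos φ₁ cos φ₂ sin²(Δλ/2) = 0.001071
c = 2·arcsin(√a) = 0.065461 rad = 3.7506°
d = R·c = 6367 × 0.065461 = 416.8 km

416.8 km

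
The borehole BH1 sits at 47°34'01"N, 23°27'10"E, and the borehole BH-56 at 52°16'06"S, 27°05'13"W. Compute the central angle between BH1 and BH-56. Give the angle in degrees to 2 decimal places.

BH1: φ = +47.56694°, λ = +23.45278°
BH-56: φ = -52.26833°, λ = -27.08694°
Δφ = -99.8353°,  Δλ = -50.5397°
a = sin²(Δφ/2) + cos φ₁ cos φ₂ sin²(Δλ/2) = 0.660652
c = 2·arcsin(√a) = 1.897902 rad = 108.7418°

108.74°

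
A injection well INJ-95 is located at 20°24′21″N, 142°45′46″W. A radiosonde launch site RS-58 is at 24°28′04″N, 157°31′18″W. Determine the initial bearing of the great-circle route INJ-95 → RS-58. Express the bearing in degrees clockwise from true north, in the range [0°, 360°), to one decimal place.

289.3°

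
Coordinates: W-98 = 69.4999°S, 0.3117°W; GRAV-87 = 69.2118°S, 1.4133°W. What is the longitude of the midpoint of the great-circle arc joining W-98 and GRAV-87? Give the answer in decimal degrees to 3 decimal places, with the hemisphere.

Bx = cos φ₂ cos Δλ = 0.354849,  By = cos φ₂ sin Δλ = -0.006823
φₘ = atan2(sin φ₁ + sin φ₂, √((cos φ₁ + Bx)² + By²)) = -69.35672°
λₘ = λ₁ + atan2(By, cos φ₁ + Bx) = -0.86618°

0.866°W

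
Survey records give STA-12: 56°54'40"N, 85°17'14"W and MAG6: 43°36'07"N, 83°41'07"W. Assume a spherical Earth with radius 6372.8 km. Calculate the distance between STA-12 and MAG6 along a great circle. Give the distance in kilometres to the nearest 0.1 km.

1484.6 km

STA-12: φ = +56.91111°, λ = -85.28722°
MAG6: φ = +43.60194°, λ = -83.68528°
Δφ = -13.3092°,  Δλ = 1.6019°
a = sin²(Δφ/2) + cos φ₁ cos φ₂ sin²(Δλ/2) = 0.013506
c = 2·arcsin(√a) = 0.232959 rad = 13.3476°
d = R·c = 6372.8 × 0.232959 = 1484.6 km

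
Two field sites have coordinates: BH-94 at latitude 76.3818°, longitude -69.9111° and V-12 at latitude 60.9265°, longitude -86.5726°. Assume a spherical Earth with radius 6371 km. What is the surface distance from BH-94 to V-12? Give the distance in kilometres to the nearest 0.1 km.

Δφ = -15.4553°,  Δλ = -16.6615°
a = sin²(Δφ/2) + cos φ₁ cos φ₂ sin²(Δλ/2) = 0.020482
c = 2·arcsin(√a) = 0.287220 rad = 16.4565°
d = R·c = 6371 × 0.287220 = 1829.9 km

1829.9 km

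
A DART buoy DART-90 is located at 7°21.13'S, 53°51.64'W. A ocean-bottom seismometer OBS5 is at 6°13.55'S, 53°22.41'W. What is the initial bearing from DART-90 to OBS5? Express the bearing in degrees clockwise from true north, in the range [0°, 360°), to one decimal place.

DART-90: φ = -7.35217°, λ = -53.86067°
OBS5: φ = -6.22583°, λ = -53.37350°
Δλ = 0.4872°
y = sin Δλ · cos φ₂ = 0.008452
x = cos φ₁ sin φ₂ − sin φ₁ cos φ₂ cos Δλ = 0.019652
θ = atan2(y, x) = 23.2724° → 23.2724° (mod 360°)

23.3°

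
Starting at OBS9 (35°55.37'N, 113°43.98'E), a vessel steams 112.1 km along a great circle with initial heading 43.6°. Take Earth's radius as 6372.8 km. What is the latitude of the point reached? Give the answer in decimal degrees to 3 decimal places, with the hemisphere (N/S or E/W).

36.650°N

OBS9: φ = +35.92283°, λ = +113.73300°
δ = d/R = 112.1/6372.8 = 0.017590 rad
φ₂ = arcsin(sin φ₁ cos δ + cos φ₁ sin δ cos θ)
   = arcsin(0.58670·0.99985 + 0.80981·0.01759·0.72417) = 36.64959°
λ₂ = λ₁ + atan2(sin θ sin δ cos φ₁, cos δ − sin φ₁ sin φ₂) = 114.59929°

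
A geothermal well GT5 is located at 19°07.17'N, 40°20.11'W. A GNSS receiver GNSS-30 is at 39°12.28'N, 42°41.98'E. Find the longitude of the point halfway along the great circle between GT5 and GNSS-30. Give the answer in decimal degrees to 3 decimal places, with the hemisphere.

3.817°W

GT5: φ = +19.11950°, λ = -40.33517°
GNSS-30: φ = +39.20467°, λ = +42.69967°
Bx = cos φ₂ cos Δλ = 0.093968,  By = cos φ₂ sin Δλ = 0.769174
φₘ = atan2(sin φ₁ + sin φ₂, √((cos φ₁ + Bx)² + By²)) = 36.59092°
λₘ = λ₁ + atan2(By, cos φ₁ + Bx) = -3.81740°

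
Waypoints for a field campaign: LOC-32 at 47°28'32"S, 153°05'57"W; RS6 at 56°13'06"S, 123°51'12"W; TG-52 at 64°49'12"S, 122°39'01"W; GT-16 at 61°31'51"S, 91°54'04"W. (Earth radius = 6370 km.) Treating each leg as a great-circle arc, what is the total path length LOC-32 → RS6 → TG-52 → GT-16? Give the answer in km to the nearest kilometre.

LOC-32: φ = -47.47556°, λ = -153.09917°
RS6: φ = -56.21833°, λ = -123.85333°
TG-52: φ = -64.82000°, λ = -122.65028°
GT-16: φ = -61.53083°, λ = -91.90111°
LOC-32→RS6: c = 0.346771 rad, d = 2208.93 km
RS6→TG-52: c = 0.150476 rad, d = 958.53 km
TG-52→GT-16: c = 0.246223 rad, d = 1568.44 km
Total = 2208.93 + 958.53 + 1568.44 = 4735.90 km

4736 km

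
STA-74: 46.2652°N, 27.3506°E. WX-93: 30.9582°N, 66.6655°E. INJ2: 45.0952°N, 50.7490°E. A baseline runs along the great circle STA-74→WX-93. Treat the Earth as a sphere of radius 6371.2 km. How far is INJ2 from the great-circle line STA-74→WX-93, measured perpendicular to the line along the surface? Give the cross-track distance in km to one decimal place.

δ₁₃ = central angle STA-74→INJ2 = 0.285009 rad  (haversine)
θ₁₃ = bearing STA-74→INJ2 = 85.609°,  θ₁₂ = bearing STA-74→WX-93 = 102.832°
dₓₜ = R·arcsin(sin δ₁₃ · sin(θ₁₃ − θ₁₂)) = 6371.2·arcsin(0.28117·sin(-17.223°)) = -531.012 km
|dₓₜ| = 531.012 km

531.0 km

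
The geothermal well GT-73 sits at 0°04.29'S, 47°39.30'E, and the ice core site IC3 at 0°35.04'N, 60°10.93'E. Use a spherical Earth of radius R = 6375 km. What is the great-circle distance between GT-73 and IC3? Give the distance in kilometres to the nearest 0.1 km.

1395.7 km

GT-73: φ = -0.07150°, λ = +47.65500°
IC3: φ = +0.58400°, λ = +60.18217°
Δφ = 0.6555°,  Δλ = 12.5272°
a = sin²(Δφ/2) + cos φ₁ cos φ₂ sin²(Δλ/2) = 0.011935
c = 2·arcsin(√a) = 0.218936 rad = 12.5441°
d = R·c = 6375 × 0.218936 = 1395.7 km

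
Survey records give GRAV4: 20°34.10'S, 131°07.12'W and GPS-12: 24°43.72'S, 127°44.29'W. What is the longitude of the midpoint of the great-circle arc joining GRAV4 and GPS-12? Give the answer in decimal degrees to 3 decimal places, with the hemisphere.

GRAV4: φ = -20.56833°, λ = -131.11867°
GPS-12: φ = -24.72867°, λ = -127.73817°
Bx = cos φ₂ cos Δλ = 0.906719,  By = cos φ₂ sin Δλ = 0.053559
φₘ = atan2(sin φ₁ + sin φ₂, √((cos φ₁ + Bx)² + By²)) = -22.65736°
λₘ = λ₁ + atan2(By, cos φ₁ + Bx) = -129.45404°

129.454°W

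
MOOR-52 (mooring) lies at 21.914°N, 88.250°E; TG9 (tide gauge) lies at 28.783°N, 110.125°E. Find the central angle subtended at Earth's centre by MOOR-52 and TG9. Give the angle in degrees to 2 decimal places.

Δφ = 6.8690°,  Δλ = 21.8750°
a = sin²(Δφ/2) + cos φ₁ cos φ₂ sin²(Δλ/2) = 0.032862
c = 2·arcsin(√a) = 0.364572 rad = 20.8884°

20.89°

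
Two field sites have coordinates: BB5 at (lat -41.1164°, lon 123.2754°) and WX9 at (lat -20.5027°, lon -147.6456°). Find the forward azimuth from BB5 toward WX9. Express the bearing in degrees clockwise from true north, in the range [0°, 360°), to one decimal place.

Δλ = 89.0790°
y = sin Δλ · cos φ₂ = 0.936535
x = cos φ₁ sin φ₂ − sin φ₁ cos φ₂ cos Δλ = -0.253970
θ = atan2(y, x) = 105.1726° → 105.1726° (mod 360°)

105.2°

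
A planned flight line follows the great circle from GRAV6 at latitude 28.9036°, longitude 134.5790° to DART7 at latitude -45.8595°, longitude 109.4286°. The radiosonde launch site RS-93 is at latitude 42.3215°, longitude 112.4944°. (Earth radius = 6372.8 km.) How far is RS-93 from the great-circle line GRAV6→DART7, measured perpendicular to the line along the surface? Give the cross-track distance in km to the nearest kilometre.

δ₁₃ = central angle GRAV6→RS-93 = 0.389201 rad  (haversine)
θ₁₃ = bearing GRAV6→RS-93 = 312.894°,  θ₁₂ = bearing GRAV6→DART7 = 197.602°
dₓₜ = R·arcsin(sin δ₁₃ · sin(θ₁₃ − θ₁₂)) = 6372.8·arcsin(0.37945·sin(115.293°)) = 2231.677 km
|dₓₜ| = 2231.677 km

2232 km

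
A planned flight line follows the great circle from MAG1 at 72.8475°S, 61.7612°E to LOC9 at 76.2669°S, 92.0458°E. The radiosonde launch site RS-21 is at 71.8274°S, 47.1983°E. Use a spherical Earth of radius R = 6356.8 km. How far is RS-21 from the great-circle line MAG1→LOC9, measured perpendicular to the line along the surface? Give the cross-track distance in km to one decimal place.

259.2 km

δ₁₃ = central angle MAG1→RS-21 = 0.078933 rad  (haversine)
θ₁₃ = bearing MAG1→RS-21 = 275.990°,  θ₁₂ = bearing MAG1→LOC9 = 127.118°
dₓₜ = R·arcsin(sin δ₁₃ · sin(θ₁₃ − θ₁₂)) = 6356.8·arcsin(0.07885·sin(148.873°)) = 259.183 km
|dₓₜ| = 259.183 km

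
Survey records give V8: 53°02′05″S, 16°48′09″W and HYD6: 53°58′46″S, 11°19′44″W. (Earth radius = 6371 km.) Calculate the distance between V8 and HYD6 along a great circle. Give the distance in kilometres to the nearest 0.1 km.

V8: φ = -53.03472°, λ = -16.80250°
HYD6: φ = -53.97944°, λ = -11.32889°
Δφ = -0.9447°,  Δλ = 5.4736°
a = sin²(Δφ/2) + cos φ₁ cos φ₂ sin²(Δλ/2) = 0.000874
c = 2·arcsin(√a) = 0.059142 rad = 3.3886°
d = R·c = 6371 × 0.059142 = 376.8 km

376.8 km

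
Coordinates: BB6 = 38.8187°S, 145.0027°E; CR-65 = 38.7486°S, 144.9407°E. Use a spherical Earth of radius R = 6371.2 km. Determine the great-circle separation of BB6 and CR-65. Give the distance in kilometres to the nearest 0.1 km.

Δφ = 0.0701°,  Δλ = -0.0620°
a = sin²(Δφ/2) + cos φ₁ cos φ₂ sin²(Δλ/2) = 0.000001
c = 2·arcsin(√a) = 0.001486 rad = 0.0851°
d = R·c = 6371.2 × 0.001486 = 9.5 km

9.5 km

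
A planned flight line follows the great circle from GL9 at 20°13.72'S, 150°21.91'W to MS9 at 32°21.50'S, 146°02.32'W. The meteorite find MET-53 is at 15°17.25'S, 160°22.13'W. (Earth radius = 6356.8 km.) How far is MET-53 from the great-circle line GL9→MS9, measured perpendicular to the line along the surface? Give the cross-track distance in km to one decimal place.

873.4 km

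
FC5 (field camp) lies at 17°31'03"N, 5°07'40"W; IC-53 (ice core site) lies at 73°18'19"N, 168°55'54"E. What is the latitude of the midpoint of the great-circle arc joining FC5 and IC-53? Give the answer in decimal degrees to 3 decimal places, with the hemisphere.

FC5: φ = +17.51750°, λ = -5.12778°
IC-53: φ = +73.30528°, λ = +168.93167°
Bx = cos φ₂ cos Δλ = -0.285730,  By = cos φ₂ sin Δλ = 0.029732
φₘ = atan2(sin φ₁ + sin φ₂, √((cos φ₁ + Bx)² + By²)) = 62.02780°
λₘ = λ₁ + atan2(By, cos φ₁ + Bx) = -2.57891°

62.028°N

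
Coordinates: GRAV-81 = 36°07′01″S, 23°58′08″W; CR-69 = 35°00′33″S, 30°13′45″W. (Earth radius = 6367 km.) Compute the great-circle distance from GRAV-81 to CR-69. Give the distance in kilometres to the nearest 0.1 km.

579.0 km

GRAV-81: φ = -36.11694°, λ = -23.96889°
CR-69: φ = -35.00917°, λ = -30.22917°
Δφ = 1.1078°,  Δλ = -6.2603°
a = sin²(Δφ/2) + cos φ₁ cos φ₂ sin²(Δλ/2) = 0.002066
c = 2·arcsin(√a) = 0.090943 rad = 5.2106°
d = R·c = 6367 × 0.090943 = 579.0 km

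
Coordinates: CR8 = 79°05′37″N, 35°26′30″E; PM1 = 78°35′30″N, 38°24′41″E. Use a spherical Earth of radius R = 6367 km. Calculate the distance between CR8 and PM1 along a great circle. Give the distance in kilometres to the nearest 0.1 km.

84.8 km

CR8: φ = +79.09361°, λ = +35.44167°
PM1: φ = +78.59167°, λ = +38.41139°
Δφ = -0.5019°,  Δλ = 2.9697°
a = sin²(Δφ/2) + cos φ₁ cos φ₂ sin²(Δλ/2) = 0.000044
c = 2·arcsin(√a) = 0.013314 rad = 0.7628°
d = R·c = 6367 × 0.013314 = 84.8 km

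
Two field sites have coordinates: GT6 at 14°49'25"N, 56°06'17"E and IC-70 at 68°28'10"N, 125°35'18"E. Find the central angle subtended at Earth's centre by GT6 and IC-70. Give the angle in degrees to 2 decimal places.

68.76°

GT6: φ = +14.82361°, λ = +56.10472°
IC-70: φ = +68.46944°, λ = +125.58833°
Δφ = 53.6458°,  Δλ = 69.4836°
a = sin²(Δφ/2) + cos φ₁ cos φ₂ sin²(Δλ/2) = 0.318833
c = 2·arcsin(√a) = 1.200025 rad = 68.7564°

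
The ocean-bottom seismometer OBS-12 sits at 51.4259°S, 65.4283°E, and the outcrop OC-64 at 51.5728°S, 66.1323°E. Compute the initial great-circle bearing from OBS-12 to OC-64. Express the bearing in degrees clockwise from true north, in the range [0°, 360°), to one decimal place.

108.8°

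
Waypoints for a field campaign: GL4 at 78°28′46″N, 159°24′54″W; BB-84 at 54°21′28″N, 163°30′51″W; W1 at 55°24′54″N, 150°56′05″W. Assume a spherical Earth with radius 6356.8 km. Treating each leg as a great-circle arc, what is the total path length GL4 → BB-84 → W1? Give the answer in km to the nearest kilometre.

GL4: φ = +78.47944°, λ = -159.41500°
BB-84: φ = +54.35778°, λ = -163.51417°
W1: φ = +55.41500°, λ = -150.93472°
GL4→BB-84: c = 0.421730 rad, d = 2680.86 km
BB-84→W1: c = 0.127447 rad, d = 810.15 km
Total = 2680.86 + 810.15 = 3491.01 km

3491 km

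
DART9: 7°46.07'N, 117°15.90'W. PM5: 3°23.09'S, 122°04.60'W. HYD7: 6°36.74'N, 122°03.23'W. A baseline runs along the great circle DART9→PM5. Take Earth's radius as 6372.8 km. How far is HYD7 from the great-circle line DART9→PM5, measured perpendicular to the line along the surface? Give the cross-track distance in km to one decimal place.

435.2 km

DART9: φ = +7.76783°, λ = -117.26500°
PM5: φ = -3.38483°, λ = -122.07667°
HYD7: φ = +6.61233°, λ = -122.05383°
δ₁₃ = central angle DART9→HYD7 = 0.085339 rad  (haversine)
θ₁₃ = bearing DART9→HYD7 = 256.639°,  θ₁₂ = bearing DART9→PM5 = 203.460°
dₓₜ = R·arcsin(sin δ₁₃ · sin(θ₁₃ − θ₁₂)) = 6372.8·arcsin(0.08524·sin(53.179°)) = 435.167 km
|dₓₜ| = 435.167 km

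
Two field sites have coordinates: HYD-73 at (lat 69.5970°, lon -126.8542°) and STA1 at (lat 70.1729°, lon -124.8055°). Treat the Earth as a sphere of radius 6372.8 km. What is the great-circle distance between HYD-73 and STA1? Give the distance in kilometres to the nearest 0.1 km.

101.2 km

Δφ = 0.5759°,  Δλ = 2.0487°
a = sin²(Δφ/2) + cos φ₁ cos φ₂ sin²(Δλ/2) = 0.000063
c = 2·arcsin(√a) = 0.015881 rad = 0.9099°
d = R·c = 6372.8 × 0.015881 = 101.2 km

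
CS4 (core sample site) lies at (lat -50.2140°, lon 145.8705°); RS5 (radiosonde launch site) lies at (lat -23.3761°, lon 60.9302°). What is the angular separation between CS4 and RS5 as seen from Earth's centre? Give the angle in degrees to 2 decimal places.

Δφ = 26.8379°,  Δλ = -84.9403°
a = sin²(Δφ/2) + cos φ₁ cos φ₂ sin²(Δλ/2) = 0.321653
c = 2·arcsin(√a) = 1.206069 rad = 69.1026°

69.10°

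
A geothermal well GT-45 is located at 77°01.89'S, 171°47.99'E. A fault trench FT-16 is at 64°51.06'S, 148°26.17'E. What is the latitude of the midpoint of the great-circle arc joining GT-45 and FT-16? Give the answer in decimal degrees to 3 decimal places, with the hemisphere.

71.273°S

GT-45: φ = -77.03150°, λ = +171.79983°
FT-16: φ = -64.85100°, λ = +148.43617°
Bx = cos φ₂ cos Δλ = 0.390129,  By = cos φ₂ sin Δλ = -0.168530
φₘ = atan2(sin φ₁ + sin φ₂, √((cos φ₁ + Bx)² + By²)) = -71.27292°
λₘ = λ₁ + atan2(By, cos φ₁ + Bx) = 156.46429°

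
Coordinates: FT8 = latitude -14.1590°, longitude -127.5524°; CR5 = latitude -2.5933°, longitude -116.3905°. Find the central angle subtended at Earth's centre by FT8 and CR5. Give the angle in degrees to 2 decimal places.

15.98°

Δφ = 11.5657°,  Δλ = 11.1619°
a = sin²(Δφ/2) + cos φ₁ cos φ₂ sin²(Δλ/2) = 0.019314
c = 2·arcsin(√a) = 0.278849 rad = 15.9769°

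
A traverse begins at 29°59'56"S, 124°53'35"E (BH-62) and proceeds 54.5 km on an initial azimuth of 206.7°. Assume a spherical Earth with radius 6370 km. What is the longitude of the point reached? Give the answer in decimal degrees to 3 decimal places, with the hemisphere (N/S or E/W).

BH-62: φ = -29.99889°, λ = +124.89306°
δ = d/R = 54.5/6370 = 0.008556 rad
φ₂ = arcsin(sin φ₁ cos δ + cos φ₁ sin δ cos θ)
   = arcsin(-0.49998·0.99996 + 0.86604·0.00856·-0.89337) = -30.43658°
λ₂ = λ₁ + atan2(sin θ sin δ cos φ₁, cos δ − sin φ₁ sin φ₂) = 124.63759°

124.638°E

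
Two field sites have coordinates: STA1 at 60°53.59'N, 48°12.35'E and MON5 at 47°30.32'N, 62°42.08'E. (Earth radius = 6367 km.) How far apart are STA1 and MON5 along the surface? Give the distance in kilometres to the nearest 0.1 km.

STA1: φ = +60.89317°, λ = +48.20583°
MON5: φ = +47.50533°, λ = +62.70133°
Δφ = -13.3878°,  Δλ = 14.4955°
a = sin²(Δφ/2) + cos φ₁ cos φ₂ sin²(Δλ/2) = 0.018818
c = 2·arcsin(√a) = 0.275222 rad = 15.7691°
d = R·c = 6367 × 0.275222 = 1752.3 km

1752.3 km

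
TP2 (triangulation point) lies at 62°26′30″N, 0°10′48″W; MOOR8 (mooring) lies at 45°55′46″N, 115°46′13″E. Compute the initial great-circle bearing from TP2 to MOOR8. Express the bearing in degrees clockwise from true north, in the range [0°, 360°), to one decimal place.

TP2: φ = +62.44167°, λ = -0.18000°
MOOR8: φ = +45.92944°, λ = +115.77028°
Δλ = 115.9503°
y = sin Δλ · cos φ₂ = 0.625415
x = cos φ₁ sin φ₂ − sin φ₁ cos φ₂ cos Δλ = 0.602238
θ = atan2(y, x) = 46.0815° → 46.0815° (mod 360°)

46.1°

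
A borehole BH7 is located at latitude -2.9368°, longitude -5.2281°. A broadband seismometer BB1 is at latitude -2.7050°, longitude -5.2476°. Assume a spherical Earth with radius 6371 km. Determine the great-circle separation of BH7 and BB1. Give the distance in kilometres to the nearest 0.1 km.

Δφ = 0.2318°,  Δλ = -0.0195°
a = sin²(Δφ/2) + cos φ₁ cos φ₂ sin²(Δλ/2) = 0.000004
c = 2·arcsin(√a) = 0.004060 rad = 0.2326°
d = R·c = 6371 × 0.004060 = 25.9 km

25.9 km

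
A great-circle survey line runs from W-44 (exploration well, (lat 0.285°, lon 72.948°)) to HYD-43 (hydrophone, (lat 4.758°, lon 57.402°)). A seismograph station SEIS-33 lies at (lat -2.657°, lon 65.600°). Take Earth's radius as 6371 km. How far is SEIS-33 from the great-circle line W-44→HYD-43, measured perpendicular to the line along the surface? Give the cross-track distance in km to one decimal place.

542.9 km

δ₁₃ = central angle W-44→SEIS-33 = 0.138106 rad  (haversine)
θ₁₃ = bearing W-44→SEIS-33 = 248.129°,  θ₁₂ = bearing W-44→HYD-43 = 286.314°
dₓₜ = R·arcsin(sin δ₁₃ · sin(θ₁₃ − θ₁₂)) = 6371·arcsin(0.13767·sin(-38.185°)) = -542.866 km
|dₓₜ| = 542.866 km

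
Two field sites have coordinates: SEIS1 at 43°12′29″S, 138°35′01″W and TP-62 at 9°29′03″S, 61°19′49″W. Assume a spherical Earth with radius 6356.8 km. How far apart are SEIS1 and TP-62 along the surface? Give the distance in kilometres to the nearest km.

8238 km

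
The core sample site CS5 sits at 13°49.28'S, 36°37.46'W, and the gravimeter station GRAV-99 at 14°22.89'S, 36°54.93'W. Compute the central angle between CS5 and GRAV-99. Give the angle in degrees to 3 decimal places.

0.627°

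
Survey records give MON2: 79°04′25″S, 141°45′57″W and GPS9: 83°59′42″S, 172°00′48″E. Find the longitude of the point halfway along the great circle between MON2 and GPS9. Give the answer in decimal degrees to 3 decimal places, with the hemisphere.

157.852°W

MON2: φ = -79.07361°, λ = -141.76583°
GPS9: φ = -83.99500°, λ = +172.01333°
Bx = cos φ₂ cos Δλ = 0.072381,  By = cos φ₂ sin Δλ = -0.075533
φₘ = atan2(sin φ₁ + sin φ₂, √((cos φ₁ + Bx)² + By²)) = -82.14675°
λₘ = λ₁ + atan2(By, cos φ₁ + Bx) = -157.85201°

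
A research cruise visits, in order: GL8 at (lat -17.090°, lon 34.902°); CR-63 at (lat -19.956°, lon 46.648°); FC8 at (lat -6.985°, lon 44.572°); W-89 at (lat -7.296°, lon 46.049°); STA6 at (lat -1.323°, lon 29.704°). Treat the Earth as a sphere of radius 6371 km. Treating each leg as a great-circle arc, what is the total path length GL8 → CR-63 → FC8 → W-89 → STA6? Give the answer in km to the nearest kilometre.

GL8→CR-63: c = 0.200659 rad, d = 1278.40 km
CR-63→FC8: c = 0.229099 rad, d = 1459.59 km
FC8→W-89: c = 0.026148 rad, d = 166.59 km
W-89→STA6: c = 0.302839 rad, d = 1929.39 km
Total = 1278.40 + 1459.59 + 166.59 + 1929.39 = 4833.97 km

4834 km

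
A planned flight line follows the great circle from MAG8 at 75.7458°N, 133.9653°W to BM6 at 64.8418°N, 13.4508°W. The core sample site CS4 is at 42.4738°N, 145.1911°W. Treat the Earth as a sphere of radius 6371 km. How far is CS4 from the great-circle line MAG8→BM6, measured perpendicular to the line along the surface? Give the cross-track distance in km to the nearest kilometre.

1520 km

δ₁₃ = central angle MAG8→CS4 = 0.587009 rad  (haversine)
θ₁₃ = bearing MAG8→CS4 = 195.025°,  θ₁₂ = bearing MAG8→BM6 = 40.285°
dₓₜ = R·arcsin(sin δ₁₃ · sin(θ₁₃ − θ₁₂)) = 6371·arcsin(0.55387·sin(154.740°)) = 1520.188 km
|dₓₜ| = 1520.188 km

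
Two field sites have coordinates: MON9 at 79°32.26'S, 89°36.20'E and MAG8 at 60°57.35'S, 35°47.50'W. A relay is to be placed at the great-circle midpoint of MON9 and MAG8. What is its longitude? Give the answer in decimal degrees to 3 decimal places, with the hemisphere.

14.524°W

MON9: φ = -79.53767°, λ = +89.60333°
MAG8: φ = -60.95583°, λ = -35.79167°
Bx = cos φ₂ cos Δλ = -0.281197,  By = cos φ₂ sin Δλ = -0.395756
φₘ = atan2(sin φ₁ + sin φ₂, √((cos φ₁ + Bx)² + By²)) = -77.60959°
λₘ = λ₁ + atan2(By, cos φ₁ + Bx) = -14.52403°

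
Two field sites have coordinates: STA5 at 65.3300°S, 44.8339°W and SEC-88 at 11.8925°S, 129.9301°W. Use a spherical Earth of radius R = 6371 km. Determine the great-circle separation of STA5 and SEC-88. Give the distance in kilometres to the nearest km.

8580 km

Δφ = 53.4375°,  Δλ = -85.0962°
a = sin²(Δφ/2) + cos φ₁ cos φ₂ sin²(Δλ/2) = 0.388910
c = 2·arcsin(√a) = 1.346746 rad = 77.1628°
d = R·c = 6371 × 1.346746 = 8580.1 km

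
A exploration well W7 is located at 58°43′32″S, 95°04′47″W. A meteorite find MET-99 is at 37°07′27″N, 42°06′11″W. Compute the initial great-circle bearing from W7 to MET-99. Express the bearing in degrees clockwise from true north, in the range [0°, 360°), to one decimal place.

W7: φ = -58.72556°, λ = -95.07972°
MET-99: φ = +37.12417°, λ = -42.10306°
Δλ = 52.9767°
y = sin Δλ · cos φ₂ = 0.636580
x = cos φ₁ sin φ₂ − sin φ₁ cos φ₂ cos Δλ = 0.723663
θ = atan2(y, x) = 41.3369° → 41.3369° (mod 360°)

41.3°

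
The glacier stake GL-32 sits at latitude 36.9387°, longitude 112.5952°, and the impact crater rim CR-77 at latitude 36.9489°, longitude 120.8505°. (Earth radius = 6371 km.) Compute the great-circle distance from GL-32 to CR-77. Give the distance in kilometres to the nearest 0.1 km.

733.4 km

Δφ = 0.0102°,  Δλ = 8.2553°
a = sin²(Δφ/2) + cos φ₁ cos φ₂ sin²(Δλ/2) = 0.003309
c = 2·arcsin(√a) = 0.115118 rad = 6.5958°
d = R·c = 6371 × 0.115118 = 733.4 km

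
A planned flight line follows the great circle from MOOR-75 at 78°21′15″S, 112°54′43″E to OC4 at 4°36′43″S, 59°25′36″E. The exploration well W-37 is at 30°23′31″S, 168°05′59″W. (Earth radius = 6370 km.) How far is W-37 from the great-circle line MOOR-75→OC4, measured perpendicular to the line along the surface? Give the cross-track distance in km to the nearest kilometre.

MOOR-75: φ = -78.35417°, λ = +112.91194°
OC4: φ = -4.61194°, λ = +59.42667°
W-37: φ = -30.39194°, λ = -168.09972°
δ₁₃ = central angle MOOR-75→W-37 = 1.013661 rad  (haversine)
θ₁₃ = bearing MOOR-75→W-37 = 85.997°,  θ₁₂ = bearing MOOR-75→OC4 = 305.178°
dₓₜ = R·arcsin(sin δ₁₃ · sin(θ₁₃ − θ₁₂)) = 6370·arcsin(0.84877·sin(-219.181°)) = 3605.198 km
|dₓₜ| = 3605.198 km

3605 km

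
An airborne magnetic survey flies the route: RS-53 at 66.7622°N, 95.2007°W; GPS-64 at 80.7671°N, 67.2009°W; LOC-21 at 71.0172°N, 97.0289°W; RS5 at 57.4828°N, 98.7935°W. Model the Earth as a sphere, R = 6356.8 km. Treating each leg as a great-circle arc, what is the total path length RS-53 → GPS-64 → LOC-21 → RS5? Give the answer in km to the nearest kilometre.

4558 km

RS-53→GPS-64: c = 0.273375 rad, d = 1737.79 km
GPS-64→LOC-21: c = 0.207047 rad, d = 1316.16 km
LOC-21→RS5: c = 0.236574 rad, d = 1503.85 km
Total = 1737.79 + 1316.16 + 1503.85 = 4557.80 km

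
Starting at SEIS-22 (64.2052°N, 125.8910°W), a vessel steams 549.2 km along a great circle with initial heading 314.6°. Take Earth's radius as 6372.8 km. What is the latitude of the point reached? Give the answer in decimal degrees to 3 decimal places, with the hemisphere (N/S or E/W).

δ = d/R = 549.2/6372.8 = 0.086179 rad
φ₂ = arcsin(sin φ₁ cos δ + cos φ₁ sin δ cos θ)
   = arcsin(0.90036·0.99629 + 0.43515·0.08607·0.70215) = 67.41571°
λ₂ = λ₁ + atan2(sin θ sin δ cos φ₁, cos δ − sin φ₁ sin φ₂) = -135.07354°

67.416°N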